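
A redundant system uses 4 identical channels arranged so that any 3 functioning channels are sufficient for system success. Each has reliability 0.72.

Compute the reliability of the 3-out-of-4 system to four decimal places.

R = Σ_{i=3}^{4} C(4,i) p^i (1−p)^{4−i} with p = 0.72
C(4,3)·0.72^3·0.28^1 = 0.418038
C(4,4)·0.72^4·0.28^0 = 0.268739
Sum = 0.6868

0.6868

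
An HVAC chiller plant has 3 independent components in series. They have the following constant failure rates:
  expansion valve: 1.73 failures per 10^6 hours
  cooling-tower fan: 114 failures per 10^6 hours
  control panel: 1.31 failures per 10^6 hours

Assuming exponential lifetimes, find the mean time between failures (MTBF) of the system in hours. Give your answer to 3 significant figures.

Series of exponential components: λ_sys = Σ λ_i
λ_sys = 0.00000173 + 0.000114 + 0.00000131 = 1.1704e-04 /h
MTBF = 1 / λ_sys = 8540 h

8540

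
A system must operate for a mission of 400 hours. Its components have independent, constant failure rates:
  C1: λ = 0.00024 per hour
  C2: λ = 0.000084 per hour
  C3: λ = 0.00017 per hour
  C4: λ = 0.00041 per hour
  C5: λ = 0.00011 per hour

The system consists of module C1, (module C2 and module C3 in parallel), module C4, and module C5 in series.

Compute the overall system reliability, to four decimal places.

R(C1) = exp(−0.00024 × 400) = 0.908464
R(C2) = exp(−0.000084 × 400) = 0.966958
R(C3) = exp(−0.00017 × 400) = 0.934260
R(C4) = exp(−0.00041 × 400) = 0.848742
R(C5) = exp(−0.00011 × 400) = 0.956954
Parallel (C2 and C3): 1 − (1 − 0.966958)(1 − 0.934260) = 0.997828
Series (C1, [0.997828], C4, and C5): 0.908464 × 0.997828 × 0.848742 × 0.956954 = 0.7363

0.7363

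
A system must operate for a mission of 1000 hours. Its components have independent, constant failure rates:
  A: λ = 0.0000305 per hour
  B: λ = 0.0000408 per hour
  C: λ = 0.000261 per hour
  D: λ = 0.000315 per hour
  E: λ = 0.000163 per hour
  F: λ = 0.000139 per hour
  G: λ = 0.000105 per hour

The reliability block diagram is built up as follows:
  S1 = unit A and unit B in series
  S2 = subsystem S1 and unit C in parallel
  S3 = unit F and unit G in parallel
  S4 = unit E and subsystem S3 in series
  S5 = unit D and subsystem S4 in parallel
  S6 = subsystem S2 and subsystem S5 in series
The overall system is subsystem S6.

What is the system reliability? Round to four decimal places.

0.9413

R(A) = exp(−0.0000305 × 1000) = 0.969960
R(B) = exp(−0.0000408 × 1000) = 0.960021
R(C) = exp(−0.000261 × 1000) = 0.770281
R(D) = exp(−0.000315 × 1000) = 0.729789
R(E) = exp(−0.000163 × 1000) = 0.849591
R(F) = exp(−0.000139 × 1000) = 0.870228
R(G) = exp(−0.000105 × 1000) = 0.900325
Series (A and B): 0.969960 × 0.960021 = 0.931182
Parallel ([0.931182] and C): 1 − (1 − 0.931182)(1 − 0.770281) = 0.984191
Parallel (F and G): 1 − (1 − 0.870228)(1 − 0.900325) = 0.987065
Series (E and [0.987065]): 0.849591 × 0.987065 = 0.838602
Parallel (D and [0.838602]): 1 − (1 − 0.729789)(1 − 0.838602) = 0.956388
Series ([0.984191] and [0.956388]): 0.984191 × 0.956388 = 0.9413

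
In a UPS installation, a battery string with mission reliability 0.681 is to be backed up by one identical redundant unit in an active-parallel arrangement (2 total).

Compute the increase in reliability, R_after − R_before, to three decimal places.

0.217

R_before = 0.681
R_after = 1 − (1 − 0.681)^2 = 0.898
ΔR = 0.898 − 0.681 = 0.217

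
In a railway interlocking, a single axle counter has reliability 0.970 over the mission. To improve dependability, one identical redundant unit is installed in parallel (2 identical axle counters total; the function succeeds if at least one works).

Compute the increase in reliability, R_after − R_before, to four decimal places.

R_before = 0.970
R_after = 1 − (1 − 0.970)^2 = 0.9991
ΔR = 0.9991 − 0.970 = 0.0291

0.0291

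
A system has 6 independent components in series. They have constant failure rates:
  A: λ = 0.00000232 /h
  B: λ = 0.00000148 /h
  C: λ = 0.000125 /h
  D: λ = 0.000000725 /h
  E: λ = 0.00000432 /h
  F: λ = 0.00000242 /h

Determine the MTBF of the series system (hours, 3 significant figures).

7340

Series of exponential components: λ_sys = Σ λ_i
λ_sys = 0.00000232 + 0.00000148 + 0.000125 + 0.000000725 + 0.00000432 + 0.00000242 = 1.3626e-04 /h
MTBF = 1 / λ_sys = 7340 h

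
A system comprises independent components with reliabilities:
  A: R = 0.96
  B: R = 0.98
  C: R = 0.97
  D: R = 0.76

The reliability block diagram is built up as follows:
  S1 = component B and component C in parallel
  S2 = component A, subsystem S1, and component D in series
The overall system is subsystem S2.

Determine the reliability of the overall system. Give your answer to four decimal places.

Parallel (B and C): 1 − (1 − 0.980000)(1 − 0.970000) = 0.999400
Series (A, [0.999400], and D): 0.960000 × 0.999400 × 0.760000 = 0.7292

0.7292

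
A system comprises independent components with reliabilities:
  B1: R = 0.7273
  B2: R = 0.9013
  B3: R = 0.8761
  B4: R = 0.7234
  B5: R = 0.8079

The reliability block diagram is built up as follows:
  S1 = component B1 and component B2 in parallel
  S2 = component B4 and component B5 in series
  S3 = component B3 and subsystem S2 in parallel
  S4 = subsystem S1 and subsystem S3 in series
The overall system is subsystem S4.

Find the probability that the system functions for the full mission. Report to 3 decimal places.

Parallel (B1 and B2): 1 − (1 − 0.72730)(1 − 0.90130) = 0.97308
Series (B4 and B5): 0.72340 × 0.80790 = 0.58443
Parallel (B3 and [0.58443]): 1 − (1 − 0.87610)(1 − 0.58443) = 0.94851
Series ([0.97308] and [0.94851]): 0.97308 × 0.94851 = 0.923

0.923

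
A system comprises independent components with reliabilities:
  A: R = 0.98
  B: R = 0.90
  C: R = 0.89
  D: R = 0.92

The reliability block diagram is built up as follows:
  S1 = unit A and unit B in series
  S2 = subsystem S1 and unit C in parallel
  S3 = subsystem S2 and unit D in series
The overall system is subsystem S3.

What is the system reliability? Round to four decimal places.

Series (A and B): 0.980000 × 0.900000 = 0.882000
Parallel ([0.882000] and C): 1 − (1 − 0.882000)(1 − 0.890000) = 0.987020
Series ([0.987020] and D): 0.987020 × 0.920000 = 0.9081

0.9081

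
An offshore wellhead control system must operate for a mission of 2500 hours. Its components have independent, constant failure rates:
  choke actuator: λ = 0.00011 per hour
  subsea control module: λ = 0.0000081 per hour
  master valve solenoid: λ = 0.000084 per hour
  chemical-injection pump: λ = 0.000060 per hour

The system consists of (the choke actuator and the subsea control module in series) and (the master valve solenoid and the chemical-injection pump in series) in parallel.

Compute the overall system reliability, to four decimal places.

0.9227

R(choke actuator) = exp(−0.00011 × 2500) = 0.759572
R(subsea control module) = exp(−0.0000081 × 2500) = 0.979954
R(master valve solenoid) = exp(−0.000084 × 2500) = 0.810584
R(chemical-injection pump) = exp(−0.000060 × 2500) = 0.860708
Series (choke actuator and subsea control module): 0.759572 × 0.979954 = 0.744346
Series (master valve solenoid and chemical-injection pump): 0.810584 × 0.860708 = 0.697676
Parallel ([0.744346] and [0.697676]): 1 − (1 − 0.744346)(1 − 0.697676) = 0.9227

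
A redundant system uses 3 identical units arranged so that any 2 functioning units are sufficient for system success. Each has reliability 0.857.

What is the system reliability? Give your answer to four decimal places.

0.9445

R = Σ_{i=2}^{3} C(3,i) p^i (1−p)^{3−i} with p = 0.857
C(3,2)·0.857^2·0.143^1 = 0.315079
C(3,3)·0.857^3·0.143^0 = 0.629423
Sum = 0.9445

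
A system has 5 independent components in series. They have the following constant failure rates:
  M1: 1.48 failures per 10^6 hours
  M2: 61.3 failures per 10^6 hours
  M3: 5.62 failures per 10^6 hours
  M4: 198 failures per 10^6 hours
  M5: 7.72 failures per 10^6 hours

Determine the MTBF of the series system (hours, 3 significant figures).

Series of exponential components: λ_sys = Σ λ_i
λ_sys = 0.00000148 + 0.0000613 + 0.00000562 + 0.000198 + 0.00000772 = 2.7412e-04 /h
MTBF = 1 / λ_sys = 3650 h

3650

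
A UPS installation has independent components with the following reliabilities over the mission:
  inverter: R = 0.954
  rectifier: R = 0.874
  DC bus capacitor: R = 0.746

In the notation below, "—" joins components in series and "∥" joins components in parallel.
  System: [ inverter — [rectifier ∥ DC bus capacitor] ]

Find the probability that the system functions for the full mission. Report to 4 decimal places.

Parallel (rectifier and DC bus capacitor): 1 − (1 − 0.874000)(1 − 0.746000) = 0.967996
Series (inverter and [0.967996]): 0.954000 × 0.967996 = 0.9235

0.9235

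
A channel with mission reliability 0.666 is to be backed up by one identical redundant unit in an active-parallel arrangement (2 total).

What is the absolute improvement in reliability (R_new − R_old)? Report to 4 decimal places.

0.2224

R_before = 0.666
R_after = 1 − (1 − 0.666)^2 = 0.8884
ΔR = 0.8884 − 0.666 = 0.2224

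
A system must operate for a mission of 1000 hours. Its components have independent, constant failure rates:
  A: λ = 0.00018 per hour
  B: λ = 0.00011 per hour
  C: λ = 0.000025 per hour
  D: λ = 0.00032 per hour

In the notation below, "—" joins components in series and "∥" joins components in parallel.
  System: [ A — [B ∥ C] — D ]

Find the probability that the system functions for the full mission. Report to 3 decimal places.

R(A) = exp(−0.00018 × 1000) = 0.83527
R(B) = exp(−0.00011 × 1000) = 0.89583
R(C) = exp(−0.000025 × 1000) = 0.97531
R(D) = exp(−0.00032 × 1000) = 0.72615
Parallel (B and C): 1 − (1 − 0.89583)(1 − 0.97531) = 0.99743
Series (A, [0.99743], and D): 0.83527 × 0.99743 × 0.72615 = 0.605

0.605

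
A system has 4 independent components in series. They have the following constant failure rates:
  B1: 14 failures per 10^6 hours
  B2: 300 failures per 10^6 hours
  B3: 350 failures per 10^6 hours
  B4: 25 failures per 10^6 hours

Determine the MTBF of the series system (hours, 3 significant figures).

1450

Series of exponential components: λ_sys = Σ λ_i
λ_sys = 0.000014 + 0.00030 + 0.00035 + 0.000025 = 6.8900e-04 /h
MTBF = 1 / λ_sys = 1450 h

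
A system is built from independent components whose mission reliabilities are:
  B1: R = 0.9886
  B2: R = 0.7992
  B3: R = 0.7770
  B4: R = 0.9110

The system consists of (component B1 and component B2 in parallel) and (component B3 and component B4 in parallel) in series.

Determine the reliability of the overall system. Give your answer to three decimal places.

Parallel (B1 and B2): 1 − (1 − 0.98860)(1 − 0.79920) = 0.99771
Parallel (B3 and B4): 1 − (1 − 0.77700)(1 − 0.91100) = 0.98015
Series ([0.99771] and [0.98015]): 0.99771 × 0.98015 = 0.978

0.978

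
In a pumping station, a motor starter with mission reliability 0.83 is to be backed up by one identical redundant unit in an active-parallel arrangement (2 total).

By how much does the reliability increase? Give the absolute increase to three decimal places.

R_before = 0.83
R_after = 1 − (1 − 0.83)^2 = 0.971
ΔR = 0.971 − 0.83 = 0.141

0.141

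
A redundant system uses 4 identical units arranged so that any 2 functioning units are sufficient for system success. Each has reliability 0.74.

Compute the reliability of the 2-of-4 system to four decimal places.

R = Σ_{i=2}^{4} C(4,i) p^i (1−p)^{4−i} with p = 0.74
C(4,2)·0.74^2·0.26^2 = 0.222107
C(4,3)·0.74^3·0.26^1 = 0.421433
C(4,4)·0.74^4·0.26^0 = 0.299866
Sum = 0.9434

0.9434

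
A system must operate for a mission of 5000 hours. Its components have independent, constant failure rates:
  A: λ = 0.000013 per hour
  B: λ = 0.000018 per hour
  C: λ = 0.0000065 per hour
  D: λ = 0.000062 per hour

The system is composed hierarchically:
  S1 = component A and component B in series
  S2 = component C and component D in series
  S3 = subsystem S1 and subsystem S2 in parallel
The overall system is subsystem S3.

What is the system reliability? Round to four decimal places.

R(A) = exp(−0.000013 × 5000) = 0.937067
R(B) = exp(−0.000018 × 5000) = 0.913931
R(C) = exp(−0.0000065 × 5000) = 0.968022
R(D) = exp(−0.000062 × 5000) = 0.733447
Series (A and B): 0.937067 × 0.913931 = 0.856415
Series (C and D): 0.968022 × 0.733447 = 0.709993
Parallel ([0.856415] and [0.709993]): 1 − (1 − 0.856415)(1 − 0.709993) = 0.9584

0.9584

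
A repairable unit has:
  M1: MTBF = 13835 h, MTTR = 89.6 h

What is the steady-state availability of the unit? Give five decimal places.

A(M1) = MTBF/(MTBF+MTTR) = 13835/(13835+89.6) = 0.99357

0.99357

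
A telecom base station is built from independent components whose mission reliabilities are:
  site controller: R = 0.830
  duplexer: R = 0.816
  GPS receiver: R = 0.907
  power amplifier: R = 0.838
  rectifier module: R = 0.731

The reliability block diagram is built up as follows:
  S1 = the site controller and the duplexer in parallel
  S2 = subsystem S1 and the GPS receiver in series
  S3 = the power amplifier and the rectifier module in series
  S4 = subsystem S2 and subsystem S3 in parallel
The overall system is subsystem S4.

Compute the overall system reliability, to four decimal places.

Parallel (site controller and duplexer): 1 − (1 − 0.830000)(1 − 0.816000) = 0.968720
Series ([0.968720] and GPS receiver): 0.968720 × 0.907000 = 0.878629
Series (power amplifier and rectifier module): 0.838000 × 0.731000 = 0.612578
Parallel ([0.878629] and [0.612578]): 1 − (1 − 0.878629)(1 − 0.612578) = 0.9530

0.9530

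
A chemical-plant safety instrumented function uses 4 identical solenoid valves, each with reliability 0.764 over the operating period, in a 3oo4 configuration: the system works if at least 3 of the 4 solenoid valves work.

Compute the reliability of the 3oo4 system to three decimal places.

R = Σ_{i=3}^{4} C(4,i) p^i (1−p)^{4−i} with p = 0.764
C(4,3)·0.764^3·0.236^1 = 0.42097
C(4,4)·0.764^4·0.236^0 = 0.34070
Sum = 0.762

0.762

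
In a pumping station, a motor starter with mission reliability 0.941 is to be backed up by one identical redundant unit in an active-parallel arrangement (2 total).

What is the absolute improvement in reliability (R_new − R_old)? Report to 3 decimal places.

0.056

R_before = 0.941
R_after = 1 − (1 − 0.941)^2 = 0.997
ΔR = 0.997 − 0.941 = 0.056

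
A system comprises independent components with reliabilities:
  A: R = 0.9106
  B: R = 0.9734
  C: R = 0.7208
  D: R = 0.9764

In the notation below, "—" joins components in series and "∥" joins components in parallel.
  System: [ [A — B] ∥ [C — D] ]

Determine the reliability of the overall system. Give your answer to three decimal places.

Series (A and B): 0.91060 × 0.97340 = 0.88638
Series (C and D): 0.72080 × 0.97640 = 0.70379
Parallel ([0.88638] and [0.70379]): 1 − (1 − 0.88638)(1 − 0.70379) = 0.966

0.966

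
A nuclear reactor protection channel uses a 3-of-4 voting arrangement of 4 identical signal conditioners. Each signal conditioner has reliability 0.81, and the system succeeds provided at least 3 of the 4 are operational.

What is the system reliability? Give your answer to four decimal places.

R = Σ_{i=3}^{4} C(4,i) p^i (1−p)^{4−i} with p = 0.81
C(4,3)·0.81^3·0.19^1 = 0.403895
C(4,4)·0.81^4·0.19^0 = 0.430467
Sum = 0.8344

0.8344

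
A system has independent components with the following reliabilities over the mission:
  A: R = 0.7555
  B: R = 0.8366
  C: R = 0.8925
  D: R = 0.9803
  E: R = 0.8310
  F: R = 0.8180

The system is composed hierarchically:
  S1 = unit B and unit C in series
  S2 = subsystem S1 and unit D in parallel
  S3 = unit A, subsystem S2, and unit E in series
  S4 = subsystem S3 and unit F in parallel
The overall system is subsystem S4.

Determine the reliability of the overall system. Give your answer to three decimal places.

Series (B and C): 0.83660 × 0.89250 = 0.74667
Parallel ([0.74667] and D): 1 − (1 − 0.74667)(1 − 0.98030) = 0.99501
Series (A, [0.99501], and E): 0.75550 × 0.99501 × 0.83100 = 0.62469
Parallel ([0.62469] and F): 1 − (1 − 0.62469)(1 − 0.81800) = 0.932

0.932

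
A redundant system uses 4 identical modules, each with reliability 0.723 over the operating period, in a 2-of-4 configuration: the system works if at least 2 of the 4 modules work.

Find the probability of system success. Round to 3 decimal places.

R = Σ_{i=2}^{4} C(4,i) p^i (1−p)^{4−i} with p = 0.723
C(4,2)·0.723^2·0.277^2 = 0.24065
C(4,3)·0.723^3·0.277^1 = 0.41875
C(4,4)·0.723^4·0.277^0 = 0.27325
Sum = 0.933

0.933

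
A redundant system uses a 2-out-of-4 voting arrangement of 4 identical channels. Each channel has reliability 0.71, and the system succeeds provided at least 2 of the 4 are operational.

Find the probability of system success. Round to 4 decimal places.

0.9237

R = Σ_{i=2}^{4} C(4,i) p^i (1−p)^{4−i} with p = 0.71
C(4,2)·0.71^2·0.29^2 = 0.254369
C(4,3)·0.71^3·0.29^1 = 0.415177
C(4,4)·0.71^4·0.29^0 = 0.254117
Sum = 0.9237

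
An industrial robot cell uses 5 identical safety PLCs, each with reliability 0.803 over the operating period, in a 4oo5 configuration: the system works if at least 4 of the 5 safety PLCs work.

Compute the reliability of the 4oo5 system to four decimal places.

R = Σ_{i=4}^{5} C(5,i) p^i (1−p)^{5−i} with p = 0.803
C(5,4)·0.803^4·0.197^1 = 0.409542
C(5,5)·0.803^5·0.197^0 = 0.333870
Sum = 0.7434

0.7434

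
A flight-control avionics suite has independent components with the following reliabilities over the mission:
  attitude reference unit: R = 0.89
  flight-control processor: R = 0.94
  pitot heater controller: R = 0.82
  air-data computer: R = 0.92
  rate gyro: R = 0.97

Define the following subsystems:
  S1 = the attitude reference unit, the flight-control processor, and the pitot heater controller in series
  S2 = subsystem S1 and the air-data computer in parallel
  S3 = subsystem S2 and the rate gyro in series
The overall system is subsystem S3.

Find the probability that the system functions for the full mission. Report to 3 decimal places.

Series (attitude reference unit, flight-control processor, and pitot heater controller): 0.89000 × 0.94000 × 0.82000 = 0.68601
Parallel ([0.68601] and air-data computer): 1 − (1 − 0.68601)(1 − 0.92000) = 0.97488
Series ([0.97488] and rate gyro): 0.97488 × 0.97000 = 0.946

0.946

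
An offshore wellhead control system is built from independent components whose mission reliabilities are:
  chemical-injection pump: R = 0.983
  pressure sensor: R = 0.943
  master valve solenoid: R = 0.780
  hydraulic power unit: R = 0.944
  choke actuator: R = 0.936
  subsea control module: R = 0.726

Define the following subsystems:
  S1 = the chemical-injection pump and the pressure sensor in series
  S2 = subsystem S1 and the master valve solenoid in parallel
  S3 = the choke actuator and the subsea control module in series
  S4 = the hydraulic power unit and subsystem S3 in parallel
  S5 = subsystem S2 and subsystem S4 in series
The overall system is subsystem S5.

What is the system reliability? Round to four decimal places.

0.9663

Series (chemical-injection pump and pressure sensor): 0.983000 × 0.943000 = 0.926969
Parallel ([0.926969] and master valve solenoid): 1 − (1 − 0.926969)(1 − 0.780000) = 0.983933
Series (choke actuator and subsea control module): 0.936000 × 0.726000 = 0.679536
Parallel (hydraulic power unit and [0.679536]): 1 − (1 − 0.944000)(1 − 0.679536) = 0.982054
Series ([0.983933] and [0.982054]): 0.983933 × 0.982054 = 0.9663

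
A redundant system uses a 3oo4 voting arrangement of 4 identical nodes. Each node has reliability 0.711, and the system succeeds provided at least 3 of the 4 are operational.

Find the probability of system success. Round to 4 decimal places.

0.6710

R = Σ_{i=3}^{4} C(4,i) p^i (1−p)^{4−i} with p = 0.711
C(4,3)·0.711^3·0.289^1 = 0.415496
C(4,4)·0.711^4·0.289^0 = 0.255551
Sum = 0.6710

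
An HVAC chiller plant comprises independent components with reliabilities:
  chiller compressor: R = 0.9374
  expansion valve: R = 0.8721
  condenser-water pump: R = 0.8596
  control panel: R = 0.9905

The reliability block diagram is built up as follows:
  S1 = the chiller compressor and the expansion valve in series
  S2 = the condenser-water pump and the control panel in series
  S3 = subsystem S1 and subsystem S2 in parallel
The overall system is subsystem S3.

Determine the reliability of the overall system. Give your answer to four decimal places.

0.9729

Series (chiller compressor and expansion valve): 0.937400 × 0.872100 = 0.817507
Series (condenser-water pump and control panel): 0.859600 × 0.990500 = 0.851434
Parallel ([0.817507] and [0.851434]): 1 − (1 − 0.817507)(1 − 0.851434) = 0.9729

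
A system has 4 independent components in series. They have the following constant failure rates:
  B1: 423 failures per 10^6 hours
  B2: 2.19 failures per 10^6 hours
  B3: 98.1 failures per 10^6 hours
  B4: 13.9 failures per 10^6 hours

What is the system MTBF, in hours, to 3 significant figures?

Series of exponential components: λ_sys = Σ λ_i
λ_sys = 0.000423 + 0.00000219 + 0.0000981 + 0.0000139 = 5.3719e-04 /h
MTBF = 1 / λ_sys = 1860 h

1860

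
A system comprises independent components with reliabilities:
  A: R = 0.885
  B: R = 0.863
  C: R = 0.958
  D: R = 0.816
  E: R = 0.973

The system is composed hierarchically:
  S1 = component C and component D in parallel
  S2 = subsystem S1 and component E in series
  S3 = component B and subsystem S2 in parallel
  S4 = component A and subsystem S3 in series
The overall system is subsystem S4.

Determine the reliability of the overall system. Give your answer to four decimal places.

0.8808

Parallel (C and D): 1 − (1 − 0.958000)(1 − 0.816000) = 0.992272
Series ([0.992272] and E): 0.992272 × 0.973000 = 0.965481
Parallel (B and [0.965481]): 1 − (1 − 0.863000)(1 − 0.965481) = 0.995271
Series (A and [0.995271]): 0.885000 × 0.995271 = 0.8808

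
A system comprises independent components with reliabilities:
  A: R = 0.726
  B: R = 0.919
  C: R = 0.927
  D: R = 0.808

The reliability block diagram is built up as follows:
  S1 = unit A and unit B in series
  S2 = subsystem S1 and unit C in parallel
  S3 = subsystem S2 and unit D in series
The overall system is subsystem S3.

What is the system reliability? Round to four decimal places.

Series (A and B): 0.726000 × 0.919000 = 0.667194
Parallel ([0.667194] and C): 1 − (1 − 0.667194)(1 − 0.927000) = 0.975705
Series ([0.975705] and D): 0.975705 × 0.808000 = 0.7884

0.7884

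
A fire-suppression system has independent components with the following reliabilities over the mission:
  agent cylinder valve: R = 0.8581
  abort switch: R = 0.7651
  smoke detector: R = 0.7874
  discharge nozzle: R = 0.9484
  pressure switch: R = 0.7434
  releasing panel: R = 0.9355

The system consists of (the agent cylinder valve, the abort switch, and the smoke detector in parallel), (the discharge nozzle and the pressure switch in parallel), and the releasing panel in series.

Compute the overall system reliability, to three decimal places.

0.917

Parallel (agent cylinder valve, abort switch, and smoke detector): 1 − (1 − 0.85810)(1 − 0.76510)(1 − 0.78740) = 0.99291
Parallel (discharge nozzle and pressure switch): 1 − (1 − 0.94840)(1 − 0.74340) = 0.98676
Series ([0.99291], [0.98676], and releasing panel): 0.99291 × 0.98676 × 0.93550 = 0.917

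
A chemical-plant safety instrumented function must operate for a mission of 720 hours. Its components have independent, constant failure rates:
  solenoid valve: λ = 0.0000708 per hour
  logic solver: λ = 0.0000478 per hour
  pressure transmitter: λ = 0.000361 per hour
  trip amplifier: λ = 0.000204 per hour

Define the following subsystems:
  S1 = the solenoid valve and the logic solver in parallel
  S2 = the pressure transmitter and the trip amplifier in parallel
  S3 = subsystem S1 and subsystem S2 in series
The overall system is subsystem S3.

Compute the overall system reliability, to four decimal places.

R(solenoid valve) = exp(−0.0000708 × 720) = 0.950301
R(logic solver) = exp(−0.0000478 × 720) = 0.966169
R(pressure transmitter) = exp(−0.000361 × 720) = 0.771113
R(trip amplifier) = exp(−0.000204 × 720) = 0.863398
Parallel (solenoid valve and logic solver): 1 − (1 − 0.950301)(1 − 0.966169) = 0.998319
Parallel (pressure transmitter and trip amplifier): 1 − (1 − 0.771113)(1 − 0.863398) = 0.968734
Series ([0.998319] and [0.968734]): 0.998319 × 0.968734 = 0.9671

0.9671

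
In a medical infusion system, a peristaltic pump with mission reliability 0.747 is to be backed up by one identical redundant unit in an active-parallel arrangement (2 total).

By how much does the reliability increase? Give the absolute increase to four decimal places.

0.1890

R_before = 0.747
R_after = 1 − (1 − 0.747)^2 = 0.9360
ΔR = 0.9360 − 0.747 = 0.1890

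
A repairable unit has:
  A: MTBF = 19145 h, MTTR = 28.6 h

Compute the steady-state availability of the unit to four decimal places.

A(A) = MTBF/(MTBF+MTTR) = 19145/(19145+28.6) = 0.9985

0.9985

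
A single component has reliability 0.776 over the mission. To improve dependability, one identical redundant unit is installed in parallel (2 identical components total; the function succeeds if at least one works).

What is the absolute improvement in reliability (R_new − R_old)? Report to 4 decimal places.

R_before = 0.776
R_after = 1 − (1 − 0.776)^2 = 0.9498
ΔR = 0.9498 − 0.776 = 0.1738

0.1738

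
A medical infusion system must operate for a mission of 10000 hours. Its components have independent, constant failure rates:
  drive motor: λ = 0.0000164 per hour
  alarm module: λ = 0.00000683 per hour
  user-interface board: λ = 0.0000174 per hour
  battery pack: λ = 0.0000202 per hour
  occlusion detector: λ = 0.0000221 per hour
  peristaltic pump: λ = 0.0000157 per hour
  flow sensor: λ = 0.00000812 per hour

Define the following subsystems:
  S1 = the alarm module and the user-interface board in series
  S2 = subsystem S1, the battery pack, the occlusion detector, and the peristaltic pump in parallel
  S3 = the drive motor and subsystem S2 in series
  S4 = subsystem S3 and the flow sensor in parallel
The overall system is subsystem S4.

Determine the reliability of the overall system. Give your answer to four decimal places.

R(drive motor) = exp(−0.0000164 × 10000) = 0.848742
R(alarm module) = exp(−0.00000683 × 10000) = 0.933980
R(user-interface board) = exp(−0.0000174 × 10000) = 0.840297
R(battery pack) = exp(−0.0000202 × 10000) = 0.817095
R(occlusion detector) = exp(−0.0000221 × 10000) = 0.801717
R(peristaltic pump) = exp(−0.0000157 × 10000) = 0.854704
R(flow sensor) = exp(−0.00000812 × 10000) = 0.922009
Series (alarm module and user-interface board): 0.933980 × 0.840297 = 0.784821
Parallel ([0.784821], battery pack, occlusion detector, and peristaltic pump): 1 − (1 − 0.784821)(1 − 0.817095)(1 − 0.801717)(1 − 0.854704) = 0.998866
Series (drive motor and [0.998866]): 0.848742 × 0.998866 = 0.847780
Parallel ([0.847780] and flow sensor): 1 − (1 − 0.847780)(1 − 0.922009) = 0.9881

0.9881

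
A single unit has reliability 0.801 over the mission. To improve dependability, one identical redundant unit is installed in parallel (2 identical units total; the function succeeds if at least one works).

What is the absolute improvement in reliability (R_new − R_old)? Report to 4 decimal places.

0.1594

R_before = 0.801
R_after = 1 − (1 − 0.801)^2 = 0.9604
ΔR = 0.9604 − 0.801 = 0.1594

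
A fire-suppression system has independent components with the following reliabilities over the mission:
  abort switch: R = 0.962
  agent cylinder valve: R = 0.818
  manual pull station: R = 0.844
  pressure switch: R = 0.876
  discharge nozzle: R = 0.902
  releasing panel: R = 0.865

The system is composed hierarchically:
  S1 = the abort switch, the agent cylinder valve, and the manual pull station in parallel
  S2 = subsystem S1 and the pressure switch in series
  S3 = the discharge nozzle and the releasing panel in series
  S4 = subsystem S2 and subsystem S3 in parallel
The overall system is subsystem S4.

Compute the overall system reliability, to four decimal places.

Parallel (abort switch, agent cylinder valve, and manual pull station): 1 − (1 − 0.962000)(1 − 0.818000)(1 − 0.844000) = 0.998921
Series ([0.998921] and pressure switch): 0.998921 × 0.876000 = 0.875055
Series (discharge nozzle and releasing panel): 0.902000 × 0.865000 = 0.780230
Parallel ([0.875055] and [0.780230]): 1 − (1 − 0.875055)(1 − 0.780230) = 0.9725

0.9725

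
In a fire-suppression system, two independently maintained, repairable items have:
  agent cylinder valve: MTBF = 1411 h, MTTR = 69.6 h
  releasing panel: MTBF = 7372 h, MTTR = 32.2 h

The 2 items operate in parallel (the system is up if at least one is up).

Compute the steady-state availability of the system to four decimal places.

0.9998

A(agent cylinder valve) = MTBF/(MTBF+MTTR) = 1411/(1411+69.6) = 0.952992
A(releasing panel) = MTBF/(MTBF+MTTR) = 7372/(7372+32.2) = 0.995651
Parallel availability: 1 − (1 − 0.952992)(1 − 0.995651) = 0.9998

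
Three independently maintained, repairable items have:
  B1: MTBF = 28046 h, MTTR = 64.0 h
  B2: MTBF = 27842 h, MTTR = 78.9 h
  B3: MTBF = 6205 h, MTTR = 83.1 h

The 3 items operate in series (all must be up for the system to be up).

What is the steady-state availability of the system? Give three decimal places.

0.982

A(B1) = MTBF/(MTBF+MTTR) = 28046/(28046+64.0) = 0.997723
A(B2) = MTBF/(MTBF+MTTR) = 27842/(27842+78.9) = 0.997174
A(B3) = MTBF/(MTBF+MTTR) = 6205/(6205+83.1) = 0.986785
Series availability: 0.997723 × 0.997174 × 0.986785 = 0.982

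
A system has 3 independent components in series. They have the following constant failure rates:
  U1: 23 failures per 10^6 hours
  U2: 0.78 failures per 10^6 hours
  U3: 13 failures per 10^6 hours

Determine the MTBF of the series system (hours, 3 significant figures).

27200

Series of exponential components: λ_sys = Σ λ_i
λ_sys = 0.000023 + 0.00000078 + 0.000013 = 3.6780e-05 /h
MTBF = 1 / λ_sys = 27200 h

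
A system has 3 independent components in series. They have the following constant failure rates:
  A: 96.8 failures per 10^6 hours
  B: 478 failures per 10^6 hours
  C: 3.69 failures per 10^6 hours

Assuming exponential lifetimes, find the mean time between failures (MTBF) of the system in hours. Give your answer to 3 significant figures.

Series of exponential components: λ_sys = Σ λ_i
λ_sys = 0.0000968 + 0.000478 + 0.00000369 = 5.7849e-04 /h
MTBF = 1 / λ_sys = 1730 h

1730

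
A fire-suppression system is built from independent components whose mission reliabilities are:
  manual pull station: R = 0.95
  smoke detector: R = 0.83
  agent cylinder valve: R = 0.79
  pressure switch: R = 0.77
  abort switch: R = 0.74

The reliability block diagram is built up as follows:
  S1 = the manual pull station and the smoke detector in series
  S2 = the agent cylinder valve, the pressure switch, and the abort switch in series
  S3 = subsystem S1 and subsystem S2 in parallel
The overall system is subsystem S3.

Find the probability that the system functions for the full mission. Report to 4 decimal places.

Series (manual pull station and smoke detector): 0.950000 × 0.830000 = 0.788500
Series (agent cylinder valve, pressure switch, and abort switch): 0.790000 × 0.770000 × 0.740000 = 0.450142
Parallel ([0.788500] and [0.450142]): 1 − (1 − 0.788500)(1 − 0.450142) = 0.8837

0.8837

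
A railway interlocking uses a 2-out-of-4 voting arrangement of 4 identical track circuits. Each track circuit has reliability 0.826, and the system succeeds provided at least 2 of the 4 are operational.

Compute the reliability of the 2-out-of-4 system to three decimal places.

0.982

R = Σ_{i=2}^{4} C(4,i) p^i (1−p)^{4−i} with p = 0.826
C(4,2)·0.826^2·0.174^2 = 0.12394
C(4,3)·0.826^3·0.174^1 = 0.39224
C(4,4)·0.826^4·0.174^0 = 0.46550
Sum = 0.982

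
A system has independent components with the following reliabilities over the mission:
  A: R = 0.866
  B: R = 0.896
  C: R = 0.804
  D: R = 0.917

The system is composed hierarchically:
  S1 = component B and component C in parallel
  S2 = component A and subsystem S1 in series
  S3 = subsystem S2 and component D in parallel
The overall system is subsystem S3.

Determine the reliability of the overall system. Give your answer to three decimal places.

Parallel (B and C): 1 − (1 − 0.89600)(1 − 0.80400) = 0.97962
Series (A and [0.97962]): 0.86600 × 0.97962 = 0.84835
Parallel ([0.84835] and D): 1 − (1 − 0.84835)(1 − 0.91700) = 0.987

0.987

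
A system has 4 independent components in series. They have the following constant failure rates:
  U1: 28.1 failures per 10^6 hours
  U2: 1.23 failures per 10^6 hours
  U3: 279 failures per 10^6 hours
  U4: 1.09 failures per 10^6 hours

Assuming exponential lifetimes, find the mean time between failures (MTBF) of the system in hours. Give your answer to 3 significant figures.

Series of exponential components: λ_sys = Σ λ_i
λ_sys = 0.0000281 + 0.00000123 + 0.000279 + 0.00000109 = 3.0942e-04 /h
MTBF = 1 / λ_sys = 3230 h

3230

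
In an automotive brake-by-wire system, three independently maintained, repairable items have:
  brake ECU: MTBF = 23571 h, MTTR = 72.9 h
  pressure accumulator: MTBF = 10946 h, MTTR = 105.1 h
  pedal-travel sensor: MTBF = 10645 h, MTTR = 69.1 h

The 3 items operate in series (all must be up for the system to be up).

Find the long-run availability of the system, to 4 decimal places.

A(brake ECU) = MTBF/(MTBF+MTTR) = 23571/(23571+72.9) = 0.996917
A(pressure accumulator) = MTBF/(MTBF+MTTR) = 10946/(10946+105.1) = 0.990490
A(pedal-travel sensor) = MTBF/(MTBF+MTTR) = 10645/(10645+69.1) = 0.993551
Series availability: 0.996917 × 0.990490 × 0.993551 = 0.9811

0.9811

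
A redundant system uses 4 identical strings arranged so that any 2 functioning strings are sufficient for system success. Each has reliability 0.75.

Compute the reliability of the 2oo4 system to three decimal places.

R = Σ_{i=2}^{4} C(4,i) p^i (1−p)^{4−i} with p = 0.75
C(4,2)·0.75^2·0.25^2 = 0.21094
C(4,3)·0.75^3·0.25^1 = 0.42188
C(4,4)·0.75^4·0.25^0 = 0.31641
Sum = 0.949

0.949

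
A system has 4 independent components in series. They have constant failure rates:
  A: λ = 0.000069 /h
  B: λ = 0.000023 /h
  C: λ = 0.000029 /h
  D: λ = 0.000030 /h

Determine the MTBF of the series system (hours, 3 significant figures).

6620

Series of exponential components: λ_sys = Σ λ_i
λ_sys = 0.000069 + 0.000023 + 0.000029 + 0.000030 = 1.5100e-04 /h
MTBF = 1 / λ_sys = 6620 h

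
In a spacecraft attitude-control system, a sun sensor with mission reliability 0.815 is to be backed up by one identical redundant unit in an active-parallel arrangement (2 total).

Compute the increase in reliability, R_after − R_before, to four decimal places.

0.1508

R_before = 0.815
R_after = 1 − (1 − 0.815)^2 = 0.9658
ΔR = 0.9658 − 0.815 = 0.1508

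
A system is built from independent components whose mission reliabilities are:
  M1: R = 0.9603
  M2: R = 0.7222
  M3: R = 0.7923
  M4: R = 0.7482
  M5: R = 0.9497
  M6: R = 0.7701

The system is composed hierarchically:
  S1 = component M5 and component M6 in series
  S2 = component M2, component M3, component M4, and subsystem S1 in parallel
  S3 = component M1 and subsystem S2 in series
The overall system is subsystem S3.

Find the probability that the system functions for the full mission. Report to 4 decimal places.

0.9566

Series (M5 and M6): 0.949700 × 0.770100 = 0.731364
Parallel (M2, M3, M4, and [0.731364]): 1 − (1 − 0.722200)(1 − 0.792300)(1 − 0.748200)(1 − 0.731364) = 0.996097
Series (M1 and [0.996097]): 0.960300 × 0.996097 = 0.9566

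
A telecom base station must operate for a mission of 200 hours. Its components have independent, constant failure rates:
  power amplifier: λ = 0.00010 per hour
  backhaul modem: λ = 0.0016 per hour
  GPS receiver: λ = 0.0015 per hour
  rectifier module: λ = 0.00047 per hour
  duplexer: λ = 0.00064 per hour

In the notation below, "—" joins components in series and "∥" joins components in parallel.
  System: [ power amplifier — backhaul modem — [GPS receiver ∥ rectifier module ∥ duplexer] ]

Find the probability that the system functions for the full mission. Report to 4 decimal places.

R(power amplifier) = exp(−0.00010 × 200) = 0.980199
R(backhaul modem) = exp(−0.0016 × 200) = 0.726149
R(GPS receiver) = exp(−0.0015 × 200) = 0.740818
R(rectifier module) = exp(−0.00047 × 200) = 0.910283
R(duplexer) = exp(−0.00064 × 200) = 0.879853
Parallel (GPS receiver, rectifier module, and duplexer): 1 − (1 − 0.740818)(1 − 0.910283)(1 − 0.879853) = 0.997206
Series (power amplifier, backhaul modem, and [0.997206]): 0.980199 × 0.726149 × 0.997206 = 0.7098

0.7098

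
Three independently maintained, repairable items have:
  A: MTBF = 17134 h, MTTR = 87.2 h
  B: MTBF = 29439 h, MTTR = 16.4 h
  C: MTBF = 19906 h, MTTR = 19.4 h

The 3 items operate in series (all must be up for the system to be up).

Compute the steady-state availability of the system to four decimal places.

0.9934

A(A) = MTBF/(MTBF+MTTR) = 17134/(17134+87.2) = 0.994936
A(B) = MTBF/(MTBF+MTTR) = 29439/(29439+16.4) = 0.999443
A(C) = MTBF/(MTBF+MTTR) = 19906/(19906+19.4) = 0.999026
Series availability: 0.994936 × 0.999443 × 0.999026 = 0.9934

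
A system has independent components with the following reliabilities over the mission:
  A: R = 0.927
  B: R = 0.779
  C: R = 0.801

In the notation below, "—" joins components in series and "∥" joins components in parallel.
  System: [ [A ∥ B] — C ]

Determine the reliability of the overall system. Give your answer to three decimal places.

0.788

Parallel (A and B): 1 − (1 − 0.92700)(1 − 0.77900) = 0.98387
Series ([0.98387] and C): 0.98387 × 0.80100 = 0.788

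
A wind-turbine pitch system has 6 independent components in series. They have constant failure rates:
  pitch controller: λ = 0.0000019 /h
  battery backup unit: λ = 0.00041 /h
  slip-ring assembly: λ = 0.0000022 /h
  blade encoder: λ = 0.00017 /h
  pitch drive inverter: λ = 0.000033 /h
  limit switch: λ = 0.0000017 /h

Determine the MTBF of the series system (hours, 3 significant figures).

1620

Series of exponential components: λ_sys = Σ λ_i
λ_sys = 0.0000019 + 0.00041 + 0.0000022 + 0.00017 + 0.000033 + 0.0000017 = 6.1880e-04 /h
MTBF = 1 / λ_sys = 1620 h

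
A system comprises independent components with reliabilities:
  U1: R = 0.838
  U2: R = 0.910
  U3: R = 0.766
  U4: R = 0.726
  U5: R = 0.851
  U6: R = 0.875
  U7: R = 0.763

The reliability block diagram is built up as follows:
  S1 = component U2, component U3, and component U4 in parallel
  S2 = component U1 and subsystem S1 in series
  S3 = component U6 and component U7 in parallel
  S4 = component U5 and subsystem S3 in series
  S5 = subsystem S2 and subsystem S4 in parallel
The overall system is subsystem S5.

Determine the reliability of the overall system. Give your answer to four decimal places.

0.9709

Parallel (U2, U3, and U4): 1 − (1 − 0.910000)(1 − 0.766000)(1 − 0.726000) = 0.994230
Series (U1 and [0.994230]): 0.838000 × 0.994230 = 0.833165
Parallel (U6 and U7): 1 − (1 − 0.875000)(1 − 0.763000) = 0.970375
Series (U5 and [0.970375]): 0.851000 × 0.970375 = 0.825789
Parallel ([0.833165] and [0.825789]): 1 − (1 − 0.833165)(1 − 0.825789) = 0.9709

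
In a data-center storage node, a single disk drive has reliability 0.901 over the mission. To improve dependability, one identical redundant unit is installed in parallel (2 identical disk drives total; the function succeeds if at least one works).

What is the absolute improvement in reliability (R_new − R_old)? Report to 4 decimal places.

R_before = 0.901
R_after = 1 − (1 − 0.901)^2 = 0.9902
ΔR = 0.9902 − 0.901 = 0.0892

0.0892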